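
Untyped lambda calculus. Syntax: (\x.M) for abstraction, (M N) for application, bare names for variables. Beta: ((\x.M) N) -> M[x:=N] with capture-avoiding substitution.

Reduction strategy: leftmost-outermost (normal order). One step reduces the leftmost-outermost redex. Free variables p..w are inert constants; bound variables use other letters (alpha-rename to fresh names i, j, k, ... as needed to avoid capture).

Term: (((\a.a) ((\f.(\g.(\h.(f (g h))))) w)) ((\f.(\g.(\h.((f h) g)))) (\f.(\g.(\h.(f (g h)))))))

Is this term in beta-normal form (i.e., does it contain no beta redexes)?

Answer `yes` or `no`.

Term: (((\a.a) ((\f.(\g.(\h.(f (g h))))) w)) ((\f.(\g.(\h.((f h) g)))) (\f.(\g.(\h.(f (g h)))))))
Found 3 beta redex(es).

Answer: no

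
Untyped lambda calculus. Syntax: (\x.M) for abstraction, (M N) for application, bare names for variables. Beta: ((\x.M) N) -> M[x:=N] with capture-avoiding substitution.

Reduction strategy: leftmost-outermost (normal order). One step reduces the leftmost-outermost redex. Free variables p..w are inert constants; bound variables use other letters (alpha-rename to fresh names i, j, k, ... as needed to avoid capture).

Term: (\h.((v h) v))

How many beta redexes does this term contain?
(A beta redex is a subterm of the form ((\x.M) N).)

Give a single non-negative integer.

Term: (\h.((v h) v))
  (no redexes)
Total redexes: 0

Answer: 0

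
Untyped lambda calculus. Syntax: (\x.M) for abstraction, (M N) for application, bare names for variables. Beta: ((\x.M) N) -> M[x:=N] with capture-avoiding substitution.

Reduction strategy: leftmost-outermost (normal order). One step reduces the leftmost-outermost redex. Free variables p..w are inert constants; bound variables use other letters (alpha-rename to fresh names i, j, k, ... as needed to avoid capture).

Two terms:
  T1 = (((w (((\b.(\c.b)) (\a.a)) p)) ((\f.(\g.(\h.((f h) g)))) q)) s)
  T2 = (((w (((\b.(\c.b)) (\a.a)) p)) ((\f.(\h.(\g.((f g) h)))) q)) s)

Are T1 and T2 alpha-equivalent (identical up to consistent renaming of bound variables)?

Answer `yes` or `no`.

Answer: yes

Derivation:
Term 1: (((w (((\b.(\c.b)) (\a.a)) p)) ((\f.(\g.(\h.((f h) g)))) q)) s)
Term 2: (((w (((\b.(\c.b)) (\a.a)) p)) ((\f.(\h.(\g.((f g) h)))) q)) s)
Alpha-equivalence: compare structure up to binder renaming.
Result: True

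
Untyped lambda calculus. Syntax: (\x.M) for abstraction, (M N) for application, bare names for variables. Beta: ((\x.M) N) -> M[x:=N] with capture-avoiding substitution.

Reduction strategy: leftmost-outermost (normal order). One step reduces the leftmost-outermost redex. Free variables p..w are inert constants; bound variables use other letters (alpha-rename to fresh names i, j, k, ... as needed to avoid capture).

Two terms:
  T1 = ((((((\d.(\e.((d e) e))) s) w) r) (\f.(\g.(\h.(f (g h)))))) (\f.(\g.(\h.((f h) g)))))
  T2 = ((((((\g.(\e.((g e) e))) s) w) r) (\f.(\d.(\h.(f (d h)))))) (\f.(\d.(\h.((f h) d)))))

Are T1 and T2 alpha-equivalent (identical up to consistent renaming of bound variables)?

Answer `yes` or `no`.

Term 1: ((((((\d.(\e.((d e) e))) s) w) r) (\f.(\g.(\h.(f (g h)))))) (\f.(\g.(\h.((f h) g)))))
Term 2: ((((((\g.(\e.((g e) e))) s) w) r) (\f.(\d.(\h.(f (d h)))))) (\f.(\d.(\h.((f h) d)))))
Alpha-equivalence: compare structure up to binder renaming.
Result: True

Answer: yes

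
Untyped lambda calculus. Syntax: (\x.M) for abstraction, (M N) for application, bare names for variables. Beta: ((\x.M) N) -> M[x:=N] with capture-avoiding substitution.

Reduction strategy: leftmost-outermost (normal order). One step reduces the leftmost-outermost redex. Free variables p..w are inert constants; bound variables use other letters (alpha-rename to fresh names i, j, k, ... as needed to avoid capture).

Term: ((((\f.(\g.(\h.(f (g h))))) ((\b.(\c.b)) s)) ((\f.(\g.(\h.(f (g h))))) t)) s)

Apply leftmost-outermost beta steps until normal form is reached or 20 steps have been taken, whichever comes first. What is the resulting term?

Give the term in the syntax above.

Step 0: ((((\f.(\g.(\h.(f (g h))))) ((\b.(\c.b)) s)) ((\f.(\g.(\h.(f (g h))))) t)) s)
Step 1: (((\g.(\h.(((\b.(\c.b)) s) (g h)))) ((\f.(\g.(\h.(f (g h))))) t)) s)
Step 2: ((\h.(((\b.(\c.b)) s) (((\f.(\g.(\h.(f (g h))))) t) h))) s)
Step 3: (((\b.(\c.b)) s) (((\f.(\g.(\h.(f (g h))))) t) s))
Step 4: ((\c.s) (((\f.(\g.(\h.(f (g h))))) t) s))
Step 5: s

Answer: s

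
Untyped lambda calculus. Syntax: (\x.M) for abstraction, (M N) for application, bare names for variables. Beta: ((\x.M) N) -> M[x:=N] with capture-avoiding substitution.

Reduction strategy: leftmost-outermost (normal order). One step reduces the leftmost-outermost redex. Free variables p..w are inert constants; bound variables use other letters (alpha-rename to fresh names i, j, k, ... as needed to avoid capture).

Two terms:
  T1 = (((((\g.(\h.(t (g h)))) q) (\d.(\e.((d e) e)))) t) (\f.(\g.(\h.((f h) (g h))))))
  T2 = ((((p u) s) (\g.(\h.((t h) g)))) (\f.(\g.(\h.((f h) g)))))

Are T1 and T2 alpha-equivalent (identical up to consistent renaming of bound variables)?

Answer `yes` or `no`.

Answer: no

Derivation:
Term 1: (((((\g.(\h.(t (g h)))) q) (\d.(\e.((d e) e)))) t) (\f.(\g.(\h.((f h) (g h))))))
Term 2: ((((p u) s) (\g.(\h.((t h) g)))) (\f.(\g.(\h.((f h) g)))))
Alpha-equivalence: compare structure up to binder renaming.
Result: False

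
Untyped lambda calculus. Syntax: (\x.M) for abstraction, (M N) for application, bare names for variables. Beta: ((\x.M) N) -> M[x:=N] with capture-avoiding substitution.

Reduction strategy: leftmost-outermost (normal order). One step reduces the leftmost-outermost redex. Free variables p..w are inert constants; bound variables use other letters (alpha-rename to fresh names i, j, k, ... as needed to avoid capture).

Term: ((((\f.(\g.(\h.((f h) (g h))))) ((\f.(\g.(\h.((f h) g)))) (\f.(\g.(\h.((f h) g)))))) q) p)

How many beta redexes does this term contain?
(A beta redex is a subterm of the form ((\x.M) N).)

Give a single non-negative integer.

Term: ((((\f.(\g.(\h.((f h) (g h))))) ((\f.(\g.(\h.((f h) g)))) (\f.(\g.(\h.((f h) g)))))) q) p)
  Redex: ((\f.(\g.(\h.((f h) (g h))))) ((\f.(\g.(\h.((f h) g)))) (\f.(\g.(\h.((f h) g))))))
  Redex: ((\f.(\g.(\h.((f h) g)))) (\f.(\g.(\h.((f h) g)))))
Total redexes: 2

Answer: 2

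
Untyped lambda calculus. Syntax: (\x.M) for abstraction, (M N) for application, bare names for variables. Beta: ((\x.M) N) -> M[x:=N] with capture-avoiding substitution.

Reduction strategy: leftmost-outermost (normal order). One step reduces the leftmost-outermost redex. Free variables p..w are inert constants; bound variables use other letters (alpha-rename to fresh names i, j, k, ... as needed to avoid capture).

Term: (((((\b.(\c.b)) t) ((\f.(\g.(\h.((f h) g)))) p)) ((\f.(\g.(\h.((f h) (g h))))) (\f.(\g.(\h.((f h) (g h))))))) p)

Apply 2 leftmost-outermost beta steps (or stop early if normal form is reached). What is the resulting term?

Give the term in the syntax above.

Answer: ((t ((\f.(\g.(\h.((f h) (g h))))) (\f.(\g.(\h.((f h) (g h))))))) p)

Derivation:
Step 0: (((((\b.(\c.b)) t) ((\f.(\g.(\h.((f h) g)))) p)) ((\f.(\g.(\h.((f h) (g h))))) (\f.(\g.(\h.((f h) (g h))))))) p)
Step 1: ((((\c.t) ((\f.(\g.(\h.((f h) g)))) p)) ((\f.(\g.(\h.((f h) (g h))))) (\f.(\g.(\h.((f h) (g h))))))) p)
Step 2: ((t ((\f.(\g.(\h.((f h) (g h))))) (\f.(\g.(\h.((f h) (g h))))))) p)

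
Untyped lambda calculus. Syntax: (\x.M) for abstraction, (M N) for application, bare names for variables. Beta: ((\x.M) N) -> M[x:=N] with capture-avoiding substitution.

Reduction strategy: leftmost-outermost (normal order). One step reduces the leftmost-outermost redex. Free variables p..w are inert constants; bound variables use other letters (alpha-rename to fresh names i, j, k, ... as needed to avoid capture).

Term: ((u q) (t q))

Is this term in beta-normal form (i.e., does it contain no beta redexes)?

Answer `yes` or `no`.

Term: ((u q) (t q))
No beta redexes found.

Answer: yes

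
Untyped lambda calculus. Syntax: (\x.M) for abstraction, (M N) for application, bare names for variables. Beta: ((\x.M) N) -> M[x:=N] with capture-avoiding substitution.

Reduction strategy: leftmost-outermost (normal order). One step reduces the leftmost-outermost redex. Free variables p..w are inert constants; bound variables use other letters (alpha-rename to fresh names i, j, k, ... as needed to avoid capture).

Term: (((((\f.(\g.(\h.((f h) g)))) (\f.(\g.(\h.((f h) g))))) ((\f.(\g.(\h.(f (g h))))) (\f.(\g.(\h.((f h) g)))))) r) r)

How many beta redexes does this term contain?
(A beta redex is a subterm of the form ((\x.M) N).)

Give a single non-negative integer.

Term: (((((\f.(\g.(\h.((f h) g)))) (\f.(\g.(\h.((f h) g))))) ((\f.(\g.(\h.(f (g h))))) (\f.(\g.(\h.((f h) g)))))) r) r)
  Redex: ((\f.(\g.(\h.((f h) g)))) (\f.(\g.(\h.((f h) g)))))
  Redex: ((\f.(\g.(\h.(f (g h))))) (\f.(\g.(\h.((f h) g)))))
Total redexes: 2

Answer: 2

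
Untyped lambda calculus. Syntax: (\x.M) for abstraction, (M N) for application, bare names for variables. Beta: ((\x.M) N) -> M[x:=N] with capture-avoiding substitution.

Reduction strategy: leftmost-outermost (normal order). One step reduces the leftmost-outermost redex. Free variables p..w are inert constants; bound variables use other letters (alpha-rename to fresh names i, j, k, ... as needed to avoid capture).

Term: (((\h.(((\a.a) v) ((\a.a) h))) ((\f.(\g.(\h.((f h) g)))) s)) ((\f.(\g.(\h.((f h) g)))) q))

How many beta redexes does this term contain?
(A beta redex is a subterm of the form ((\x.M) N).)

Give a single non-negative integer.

Answer: 5

Derivation:
Term: (((\h.(((\a.a) v) ((\a.a) h))) ((\f.(\g.(\h.((f h) g)))) s)) ((\f.(\g.(\h.((f h) g)))) q))
  Redex: ((\h.(((\a.a) v) ((\a.a) h))) ((\f.(\g.(\h.((f h) g)))) s))
  Redex: ((\a.a) v)
  Redex: ((\a.a) h)
  Redex: ((\f.(\g.(\h.((f h) g)))) s)
  Redex: ((\f.(\g.(\h.((f h) g)))) q)
Total redexes: 5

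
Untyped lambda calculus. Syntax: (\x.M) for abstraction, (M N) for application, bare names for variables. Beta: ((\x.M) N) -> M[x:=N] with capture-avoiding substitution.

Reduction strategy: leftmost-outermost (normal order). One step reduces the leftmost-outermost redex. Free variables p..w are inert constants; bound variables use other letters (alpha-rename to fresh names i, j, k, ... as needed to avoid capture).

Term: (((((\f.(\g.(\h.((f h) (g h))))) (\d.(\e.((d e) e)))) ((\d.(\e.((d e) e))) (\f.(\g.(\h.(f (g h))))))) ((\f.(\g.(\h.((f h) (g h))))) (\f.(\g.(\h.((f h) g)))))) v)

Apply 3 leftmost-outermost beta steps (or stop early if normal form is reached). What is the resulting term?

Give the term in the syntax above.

Step 0: (((((\f.(\g.(\h.((f h) (g h))))) (\d.(\e.((d e) e)))) ((\d.(\e.((d e) e))) (\f.(\g.(\h.(f (g h))))))) ((\f.(\g.(\h.((f h) (g h))))) (\f.(\g.(\h.((f h) g)))))) v)
Step 1: ((((\g.(\h.(((\d.(\e.((d e) e))) h) (g h)))) ((\d.(\e.((d e) e))) (\f.(\g.(\h.(f (g h))))))) ((\f.(\g.(\h.((f h) (g h))))) (\f.(\g.(\h.((f h) g)))))) v)
Step 2: (((\h.(((\d.(\e.((d e) e))) h) (((\d.(\e.((d e) e))) (\f.(\g.(\h.(f (g h)))))) h))) ((\f.(\g.(\h.((f h) (g h))))) (\f.(\g.(\h.((f h) g)))))) v)
Step 3: ((((\d.(\e.((d e) e))) ((\f.(\g.(\h.((f h) (g h))))) (\f.(\g.(\h.((f h) g)))))) (((\d.(\e.((d e) e))) (\f.(\g.(\h.(f (g h)))))) ((\f.(\g.(\h.((f h) (g h))))) (\f.(\g.(\h.((f h) g))))))) v)

Answer: ((((\d.(\e.((d e) e))) ((\f.(\g.(\h.((f h) (g h))))) (\f.(\g.(\h.((f h) g)))))) (((\d.(\e.((d e) e))) (\f.(\g.(\h.(f (g h)))))) ((\f.(\g.(\h.((f h) (g h))))) (\f.(\g.(\h.((f h) g))))))) v)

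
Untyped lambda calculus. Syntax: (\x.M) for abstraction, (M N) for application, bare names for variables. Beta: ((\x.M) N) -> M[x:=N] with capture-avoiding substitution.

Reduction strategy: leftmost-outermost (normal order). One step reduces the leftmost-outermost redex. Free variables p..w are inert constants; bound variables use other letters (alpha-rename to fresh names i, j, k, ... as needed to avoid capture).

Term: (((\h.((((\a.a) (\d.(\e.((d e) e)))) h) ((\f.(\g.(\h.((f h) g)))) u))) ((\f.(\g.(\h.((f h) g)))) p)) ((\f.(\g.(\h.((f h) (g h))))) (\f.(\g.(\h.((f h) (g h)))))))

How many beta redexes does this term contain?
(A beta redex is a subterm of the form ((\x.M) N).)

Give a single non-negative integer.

Term: (((\h.((((\a.a) (\d.(\e.((d e) e)))) h) ((\f.(\g.(\h.((f h) g)))) u))) ((\f.(\g.(\h.((f h) g)))) p)) ((\f.(\g.(\h.((f h) (g h))))) (\f.(\g.(\h.((f h) (g h)))))))
  Redex: ((\h.((((\a.a) (\d.(\e.((d e) e)))) h) ((\f.(\g.(\h.((f h) g)))) u))) ((\f.(\g.(\h.((f h) g)))) p))
  Redex: ((\a.a) (\d.(\e.((d e) e))))
  Redex: ((\f.(\g.(\h.((f h) g)))) u)
  Redex: ((\f.(\g.(\h.((f h) g)))) p)
  Redex: ((\f.(\g.(\h.((f h) (g h))))) (\f.(\g.(\h.((f h) (g h))))))
Total redexes: 5

Answer: 5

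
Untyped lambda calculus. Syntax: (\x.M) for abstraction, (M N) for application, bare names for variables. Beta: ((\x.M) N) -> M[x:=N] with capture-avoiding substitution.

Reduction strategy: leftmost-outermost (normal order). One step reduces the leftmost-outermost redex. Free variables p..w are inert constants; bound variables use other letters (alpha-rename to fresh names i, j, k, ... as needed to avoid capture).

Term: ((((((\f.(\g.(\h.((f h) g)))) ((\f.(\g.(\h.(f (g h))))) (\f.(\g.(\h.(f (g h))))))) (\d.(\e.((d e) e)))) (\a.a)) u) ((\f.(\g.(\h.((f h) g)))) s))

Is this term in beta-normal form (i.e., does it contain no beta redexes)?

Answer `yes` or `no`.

Term: ((((((\f.(\g.(\h.((f h) g)))) ((\f.(\g.(\h.(f (g h))))) (\f.(\g.(\h.(f (g h))))))) (\d.(\e.((d e) e)))) (\a.a)) u) ((\f.(\g.(\h.((f h) g)))) s))
Found 3 beta redex(es).

Answer: no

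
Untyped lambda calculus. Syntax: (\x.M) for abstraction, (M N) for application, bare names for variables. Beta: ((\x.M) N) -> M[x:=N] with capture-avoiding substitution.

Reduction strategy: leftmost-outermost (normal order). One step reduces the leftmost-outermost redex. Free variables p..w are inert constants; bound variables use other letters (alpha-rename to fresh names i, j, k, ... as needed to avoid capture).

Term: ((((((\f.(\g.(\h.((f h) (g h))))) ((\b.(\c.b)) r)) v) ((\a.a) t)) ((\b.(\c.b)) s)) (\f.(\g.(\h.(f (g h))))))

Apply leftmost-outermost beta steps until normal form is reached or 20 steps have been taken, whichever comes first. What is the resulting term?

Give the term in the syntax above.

Answer: (((r (v t)) (\c.s)) (\f.(\g.(\h.(f (g h))))))

Derivation:
Step 0: ((((((\f.(\g.(\h.((f h) (g h))))) ((\b.(\c.b)) r)) v) ((\a.a) t)) ((\b.(\c.b)) s)) (\f.(\g.(\h.(f (g h))))))
Step 1: (((((\g.(\h.((((\b.(\c.b)) r) h) (g h)))) v) ((\a.a) t)) ((\b.(\c.b)) s)) (\f.(\g.(\h.(f (g h))))))
Step 2: ((((\h.((((\b.(\c.b)) r) h) (v h))) ((\a.a) t)) ((\b.(\c.b)) s)) (\f.(\g.(\h.(f (g h))))))
Step 3: ((((((\b.(\c.b)) r) ((\a.a) t)) (v ((\a.a) t))) ((\b.(\c.b)) s)) (\f.(\g.(\h.(f (g h))))))
Step 4: (((((\c.r) ((\a.a) t)) (v ((\a.a) t))) ((\b.(\c.b)) s)) (\f.(\g.(\h.(f (g h))))))
Step 5: (((r (v ((\a.a) t))) ((\b.(\c.b)) s)) (\f.(\g.(\h.(f (g h))))))
Step 6: (((r (v t)) ((\b.(\c.b)) s)) (\f.(\g.(\h.(f (g h))))))
Step 7: (((r (v t)) (\c.s)) (\f.(\g.(\h.(f (g h))))))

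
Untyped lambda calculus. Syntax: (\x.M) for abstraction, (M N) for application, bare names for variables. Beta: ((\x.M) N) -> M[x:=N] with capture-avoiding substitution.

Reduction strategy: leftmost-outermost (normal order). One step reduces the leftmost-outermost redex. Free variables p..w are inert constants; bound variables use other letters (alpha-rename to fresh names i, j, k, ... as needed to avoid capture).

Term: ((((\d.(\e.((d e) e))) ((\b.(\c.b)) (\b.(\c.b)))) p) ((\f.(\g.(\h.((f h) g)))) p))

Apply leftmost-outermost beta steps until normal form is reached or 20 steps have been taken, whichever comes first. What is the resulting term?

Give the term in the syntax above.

Step 0: ((((\d.(\e.((d e) e))) ((\b.(\c.b)) (\b.(\c.b)))) p) ((\f.(\g.(\h.((f h) g)))) p))
Step 1: (((\e.((((\b.(\c.b)) (\b.(\c.b))) e) e)) p) ((\f.(\g.(\h.((f h) g)))) p))
Step 2: (((((\b.(\c.b)) (\b.(\c.b))) p) p) ((\f.(\g.(\h.((f h) g)))) p))
Step 3: ((((\c.(\b.(\c.b))) p) p) ((\f.(\g.(\h.((f h) g)))) p))
Step 4: (((\b.(\c.b)) p) ((\f.(\g.(\h.((f h) g)))) p))
Step 5: ((\c.p) ((\f.(\g.(\h.((f h) g)))) p))
Step 6: p

Answer: p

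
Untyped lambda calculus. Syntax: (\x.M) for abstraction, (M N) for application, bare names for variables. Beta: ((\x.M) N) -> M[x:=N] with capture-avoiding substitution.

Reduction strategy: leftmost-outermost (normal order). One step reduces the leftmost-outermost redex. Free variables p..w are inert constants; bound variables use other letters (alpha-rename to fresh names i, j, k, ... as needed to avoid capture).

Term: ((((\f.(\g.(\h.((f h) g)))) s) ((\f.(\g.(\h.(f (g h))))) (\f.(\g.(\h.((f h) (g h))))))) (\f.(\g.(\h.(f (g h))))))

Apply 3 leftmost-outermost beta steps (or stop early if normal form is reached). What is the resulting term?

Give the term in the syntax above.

Answer: ((s (\f.(\g.(\h.(f (g h)))))) ((\f.(\g.(\h.(f (g h))))) (\f.(\g.(\h.((f h) (g h)))))))

Derivation:
Step 0: ((((\f.(\g.(\h.((f h) g)))) s) ((\f.(\g.(\h.(f (g h))))) (\f.(\g.(\h.((f h) (g h))))))) (\f.(\g.(\h.(f (g h))))))
Step 1: (((\g.(\h.((s h) g))) ((\f.(\g.(\h.(f (g h))))) (\f.(\g.(\h.((f h) (g h))))))) (\f.(\g.(\h.(f (g h))))))
Step 2: ((\h.((s h) ((\f.(\g.(\h.(f (g h))))) (\f.(\g.(\h.((f h) (g h)))))))) (\f.(\g.(\h.(f (g h))))))
Step 3: ((s (\f.(\g.(\h.(f (g h)))))) ((\f.(\g.(\h.(f (g h))))) (\f.(\g.(\h.((f h) (g h)))))))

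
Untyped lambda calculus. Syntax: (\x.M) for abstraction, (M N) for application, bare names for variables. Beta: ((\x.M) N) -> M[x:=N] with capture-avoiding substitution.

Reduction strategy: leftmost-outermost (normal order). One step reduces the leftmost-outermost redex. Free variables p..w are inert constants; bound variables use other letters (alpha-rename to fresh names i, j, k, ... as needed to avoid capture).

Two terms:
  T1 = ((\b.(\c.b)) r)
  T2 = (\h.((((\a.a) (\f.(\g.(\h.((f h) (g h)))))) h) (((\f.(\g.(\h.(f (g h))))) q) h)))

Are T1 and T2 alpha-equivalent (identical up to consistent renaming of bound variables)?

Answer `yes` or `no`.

Term 1: ((\b.(\c.b)) r)
Term 2: (\h.((((\a.a) (\f.(\g.(\h.((f h) (g h)))))) h) (((\f.(\g.(\h.(f (g h))))) q) h)))
Alpha-equivalence: compare structure up to binder renaming.
Result: False

Answer: no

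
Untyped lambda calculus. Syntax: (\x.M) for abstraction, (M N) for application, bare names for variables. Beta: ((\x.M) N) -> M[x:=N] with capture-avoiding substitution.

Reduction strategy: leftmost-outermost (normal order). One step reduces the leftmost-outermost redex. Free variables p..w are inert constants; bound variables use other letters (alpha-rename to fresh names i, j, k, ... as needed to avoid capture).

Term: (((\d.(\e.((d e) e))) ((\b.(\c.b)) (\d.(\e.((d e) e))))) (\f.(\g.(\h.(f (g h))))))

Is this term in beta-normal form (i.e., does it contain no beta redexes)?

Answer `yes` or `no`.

Term: (((\d.(\e.((d e) e))) ((\b.(\c.b)) (\d.(\e.((d e) e))))) (\f.(\g.(\h.(f (g h))))))
Found 2 beta redex(es).

Answer: no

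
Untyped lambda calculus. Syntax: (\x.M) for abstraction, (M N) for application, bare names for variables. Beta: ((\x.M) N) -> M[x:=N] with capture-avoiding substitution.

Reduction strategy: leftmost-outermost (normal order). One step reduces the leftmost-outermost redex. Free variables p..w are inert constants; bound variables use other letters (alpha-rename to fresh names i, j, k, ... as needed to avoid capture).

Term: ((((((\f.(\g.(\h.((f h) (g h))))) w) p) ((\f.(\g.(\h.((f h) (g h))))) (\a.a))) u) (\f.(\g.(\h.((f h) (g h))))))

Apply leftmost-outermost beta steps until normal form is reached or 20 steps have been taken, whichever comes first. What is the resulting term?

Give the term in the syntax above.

Step 0: ((((((\f.(\g.(\h.((f h) (g h))))) w) p) ((\f.(\g.(\h.((f h) (g h))))) (\a.a))) u) (\f.(\g.(\h.((f h) (g h))))))
Step 1: (((((\g.(\h.((w h) (g h)))) p) ((\f.(\g.(\h.((f h) (g h))))) (\a.a))) u) (\f.(\g.(\h.((f h) (g h))))))
Step 2: ((((\h.((w h) (p h))) ((\f.(\g.(\h.((f h) (g h))))) (\a.a))) u) (\f.(\g.(\h.((f h) (g h))))))
Step 3: ((((w ((\f.(\g.(\h.((f h) (g h))))) (\a.a))) (p ((\f.(\g.(\h.((f h) (g h))))) (\a.a)))) u) (\f.(\g.(\h.((f h) (g h))))))
Step 4: ((((w (\g.(\h.(((\a.a) h) (g h))))) (p ((\f.(\g.(\h.((f h) (g h))))) (\a.a)))) u) (\f.(\g.(\h.((f h) (g h))))))
Step 5: ((((w (\g.(\h.(h (g h))))) (p ((\f.(\g.(\h.((f h) (g h))))) (\a.a)))) u) (\f.(\g.(\h.((f h) (g h))))))
Step 6: ((((w (\g.(\h.(h (g h))))) (p (\g.(\h.(((\a.a) h) (g h)))))) u) (\f.(\g.(\h.((f h) (g h))))))
Step 7: ((((w (\g.(\h.(h (g h))))) (p (\g.(\h.(h (g h)))))) u) (\f.(\g.(\h.((f h) (g h))))))

Answer: ((((w (\g.(\h.(h (g h))))) (p (\g.(\h.(h (g h)))))) u) (\f.(\g.(\h.((f h) (g h))))))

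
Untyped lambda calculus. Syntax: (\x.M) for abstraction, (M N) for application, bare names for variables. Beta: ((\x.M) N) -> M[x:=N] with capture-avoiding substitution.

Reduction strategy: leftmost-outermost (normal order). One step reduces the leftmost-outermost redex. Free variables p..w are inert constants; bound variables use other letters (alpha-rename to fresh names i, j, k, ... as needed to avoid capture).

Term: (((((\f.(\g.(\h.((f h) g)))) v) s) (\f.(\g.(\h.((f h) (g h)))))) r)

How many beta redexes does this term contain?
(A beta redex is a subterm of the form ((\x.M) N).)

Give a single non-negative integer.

Term: (((((\f.(\g.(\h.((f h) g)))) v) s) (\f.(\g.(\h.((f h) (g h)))))) r)
  Redex: ((\f.(\g.(\h.((f h) g)))) v)
Total redexes: 1

Answer: 1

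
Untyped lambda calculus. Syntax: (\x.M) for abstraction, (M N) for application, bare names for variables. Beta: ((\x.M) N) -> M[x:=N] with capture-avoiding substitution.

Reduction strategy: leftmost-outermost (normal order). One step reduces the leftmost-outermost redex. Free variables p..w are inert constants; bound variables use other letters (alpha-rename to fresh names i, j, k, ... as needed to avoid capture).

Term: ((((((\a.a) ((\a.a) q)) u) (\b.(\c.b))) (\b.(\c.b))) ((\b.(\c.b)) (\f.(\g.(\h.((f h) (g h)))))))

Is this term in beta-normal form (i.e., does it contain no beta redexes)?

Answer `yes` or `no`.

Answer: no

Derivation:
Term: ((((((\a.a) ((\a.a) q)) u) (\b.(\c.b))) (\b.(\c.b))) ((\b.(\c.b)) (\f.(\g.(\h.((f h) (g h)))))))
Found 3 beta redex(es).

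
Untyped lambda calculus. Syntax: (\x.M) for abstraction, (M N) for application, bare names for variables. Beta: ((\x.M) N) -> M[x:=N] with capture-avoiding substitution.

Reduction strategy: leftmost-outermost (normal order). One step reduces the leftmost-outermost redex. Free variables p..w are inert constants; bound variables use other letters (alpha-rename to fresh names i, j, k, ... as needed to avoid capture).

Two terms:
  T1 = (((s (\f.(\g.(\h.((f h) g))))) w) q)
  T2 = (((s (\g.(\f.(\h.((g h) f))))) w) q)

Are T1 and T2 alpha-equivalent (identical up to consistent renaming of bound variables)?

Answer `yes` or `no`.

Answer: yes

Derivation:
Term 1: (((s (\f.(\g.(\h.((f h) g))))) w) q)
Term 2: (((s (\g.(\f.(\h.((g h) f))))) w) q)
Alpha-equivalence: compare structure up to binder renaming.
Result: True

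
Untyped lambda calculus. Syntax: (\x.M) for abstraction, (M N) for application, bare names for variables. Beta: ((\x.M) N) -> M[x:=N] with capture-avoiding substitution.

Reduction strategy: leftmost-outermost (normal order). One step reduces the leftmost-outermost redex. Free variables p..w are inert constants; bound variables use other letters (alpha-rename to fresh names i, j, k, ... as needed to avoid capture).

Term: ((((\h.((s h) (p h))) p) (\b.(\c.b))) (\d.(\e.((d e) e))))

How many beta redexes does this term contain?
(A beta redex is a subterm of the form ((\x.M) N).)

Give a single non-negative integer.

Term: ((((\h.((s h) (p h))) p) (\b.(\c.b))) (\d.(\e.((d e) e))))
  Redex: ((\h.((s h) (p h))) p)
Total redexes: 1

Answer: 1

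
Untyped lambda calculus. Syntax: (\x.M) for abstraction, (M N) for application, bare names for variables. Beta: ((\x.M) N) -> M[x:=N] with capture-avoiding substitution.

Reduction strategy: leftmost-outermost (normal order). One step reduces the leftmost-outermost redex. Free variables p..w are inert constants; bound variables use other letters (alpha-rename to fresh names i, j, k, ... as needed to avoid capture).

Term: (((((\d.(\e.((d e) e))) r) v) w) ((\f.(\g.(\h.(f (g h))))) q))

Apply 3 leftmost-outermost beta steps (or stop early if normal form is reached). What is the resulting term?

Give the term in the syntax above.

Step 0: (((((\d.(\e.((d e) e))) r) v) w) ((\f.(\g.(\h.(f (g h))))) q))
Step 1: ((((\e.((r e) e)) v) w) ((\f.(\g.(\h.(f (g h))))) q))
Step 2: ((((r v) v) w) ((\f.(\g.(\h.(f (g h))))) q))
Step 3: ((((r v) v) w) (\g.(\h.(q (g h)))))

Answer: ((((r v) v) w) (\g.(\h.(q (g h)))))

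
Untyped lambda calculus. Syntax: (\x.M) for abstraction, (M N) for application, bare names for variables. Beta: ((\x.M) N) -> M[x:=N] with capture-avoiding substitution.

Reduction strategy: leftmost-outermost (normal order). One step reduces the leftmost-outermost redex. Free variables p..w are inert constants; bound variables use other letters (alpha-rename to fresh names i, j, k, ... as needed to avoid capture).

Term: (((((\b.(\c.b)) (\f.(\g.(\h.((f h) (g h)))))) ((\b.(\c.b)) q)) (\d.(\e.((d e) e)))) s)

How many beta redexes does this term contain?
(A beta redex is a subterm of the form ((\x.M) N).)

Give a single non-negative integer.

Term: (((((\b.(\c.b)) (\f.(\g.(\h.((f h) (g h)))))) ((\b.(\c.b)) q)) (\d.(\e.((d e) e)))) s)
  Redex: ((\b.(\c.b)) (\f.(\g.(\h.((f h) (g h))))))
  Redex: ((\b.(\c.b)) q)
Total redexes: 2

Answer: 2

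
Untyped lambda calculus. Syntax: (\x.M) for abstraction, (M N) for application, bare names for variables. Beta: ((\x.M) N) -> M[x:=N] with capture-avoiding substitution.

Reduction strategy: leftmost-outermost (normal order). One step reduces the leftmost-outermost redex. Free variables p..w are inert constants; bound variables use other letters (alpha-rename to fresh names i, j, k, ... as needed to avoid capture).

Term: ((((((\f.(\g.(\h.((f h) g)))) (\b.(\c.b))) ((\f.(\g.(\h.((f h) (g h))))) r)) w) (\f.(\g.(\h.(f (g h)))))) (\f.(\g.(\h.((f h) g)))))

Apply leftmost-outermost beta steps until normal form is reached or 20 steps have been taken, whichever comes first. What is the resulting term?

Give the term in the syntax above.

Answer: ((w (\f.(\g.(\h.(f (g h)))))) (\f.(\g.(\h.((f h) g)))))

Derivation:
Step 0: ((((((\f.(\g.(\h.((f h) g)))) (\b.(\c.b))) ((\f.(\g.(\h.((f h) (g h))))) r)) w) (\f.(\g.(\h.(f (g h)))))) (\f.(\g.(\h.((f h) g)))))
Step 1: (((((\g.(\h.(((\b.(\c.b)) h) g))) ((\f.(\g.(\h.((f h) (g h))))) r)) w) (\f.(\g.(\h.(f (g h)))))) (\f.(\g.(\h.((f h) g)))))
Step 2: ((((\h.(((\b.(\c.b)) h) ((\f.(\g.(\h.((f h) (g h))))) r))) w) (\f.(\g.(\h.(f (g h)))))) (\f.(\g.(\h.((f h) g)))))
Step 3: (((((\b.(\c.b)) w) ((\f.(\g.(\h.((f h) (g h))))) r)) (\f.(\g.(\h.(f (g h)))))) (\f.(\g.(\h.((f h) g)))))
Step 4: ((((\c.w) ((\f.(\g.(\h.((f h) (g h))))) r)) (\f.(\g.(\h.(f (g h)))))) (\f.(\g.(\h.((f h) g)))))
Step 5: ((w (\f.(\g.(\h.(f (g h)))))) (\f.(\g.(\h.((f h) g)))))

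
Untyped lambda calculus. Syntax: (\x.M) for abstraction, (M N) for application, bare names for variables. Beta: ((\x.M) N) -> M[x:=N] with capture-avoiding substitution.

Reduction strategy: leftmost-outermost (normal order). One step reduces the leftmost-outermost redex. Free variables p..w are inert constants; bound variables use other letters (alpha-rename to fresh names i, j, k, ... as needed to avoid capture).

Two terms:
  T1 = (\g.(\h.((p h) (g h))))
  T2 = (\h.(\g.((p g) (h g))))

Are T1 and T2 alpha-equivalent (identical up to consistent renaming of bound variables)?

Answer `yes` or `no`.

Answer: yes

Derivation:
Term 1: (\g.(\h.((p h) (g h))))
Term 2: (\h.(\g.((p g) (h g))))
Alpha-equivalence: compare structure up to binder renaming.
Result: True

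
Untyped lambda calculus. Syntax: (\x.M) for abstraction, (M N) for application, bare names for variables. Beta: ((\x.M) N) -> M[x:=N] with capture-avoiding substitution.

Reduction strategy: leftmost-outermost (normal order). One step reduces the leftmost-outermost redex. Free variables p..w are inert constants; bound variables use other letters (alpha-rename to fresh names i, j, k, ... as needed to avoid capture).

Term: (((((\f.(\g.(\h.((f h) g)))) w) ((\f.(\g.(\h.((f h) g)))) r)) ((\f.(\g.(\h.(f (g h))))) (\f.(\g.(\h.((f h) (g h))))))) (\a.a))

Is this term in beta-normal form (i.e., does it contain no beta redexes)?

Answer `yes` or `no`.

Answer: no

Derivation:
Term: (((((\f.(\g.(\h.((f h) g)))) w) ((\f.(\g.(\h.((f h) g)))) r)) ((\f.(\g.(\h.(f (g h))))) (\f.(\g.(\h.((f h) (g h))))))) (\a.a))
Found 3 beta redex(es).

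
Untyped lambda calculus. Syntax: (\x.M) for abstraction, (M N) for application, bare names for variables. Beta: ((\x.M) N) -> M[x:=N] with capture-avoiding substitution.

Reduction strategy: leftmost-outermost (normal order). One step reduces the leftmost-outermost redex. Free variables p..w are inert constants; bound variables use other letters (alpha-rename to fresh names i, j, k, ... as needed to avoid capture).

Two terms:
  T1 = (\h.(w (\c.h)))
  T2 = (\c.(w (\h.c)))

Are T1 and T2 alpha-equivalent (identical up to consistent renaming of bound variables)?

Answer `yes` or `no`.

Term 1: (\h.(w (\c.h)))
Term 2: (\c.(w (\h.c)))
Alpha-equivalence: compare structure up to binder renaming.
Result: True

Answer: yes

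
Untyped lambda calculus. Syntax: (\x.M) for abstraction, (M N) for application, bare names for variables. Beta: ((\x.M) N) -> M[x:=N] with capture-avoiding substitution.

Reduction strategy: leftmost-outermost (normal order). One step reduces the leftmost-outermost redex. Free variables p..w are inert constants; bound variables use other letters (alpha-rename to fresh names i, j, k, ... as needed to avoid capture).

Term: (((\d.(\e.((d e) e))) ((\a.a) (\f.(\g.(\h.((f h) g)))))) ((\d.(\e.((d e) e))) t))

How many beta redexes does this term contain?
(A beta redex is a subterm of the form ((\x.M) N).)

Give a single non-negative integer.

Answer: 3

Derivation:
Term: (((\d.(\e.((d e) e))) ((\a.a) (\f.(\g.(\h.((f h) g)))))) ((\d.(\e.((d e) e))) t))
  Redex: ((\d.(\e.((d e) e))) ((\a.a) (\f.(\g.(\h.((f h) g))))))
  Redex: ((\a.a) (\f.(\g.(\h.((f h) g)))))
  Redex: ((\d.(\e.((d e) e))) t)
Total redexes: 3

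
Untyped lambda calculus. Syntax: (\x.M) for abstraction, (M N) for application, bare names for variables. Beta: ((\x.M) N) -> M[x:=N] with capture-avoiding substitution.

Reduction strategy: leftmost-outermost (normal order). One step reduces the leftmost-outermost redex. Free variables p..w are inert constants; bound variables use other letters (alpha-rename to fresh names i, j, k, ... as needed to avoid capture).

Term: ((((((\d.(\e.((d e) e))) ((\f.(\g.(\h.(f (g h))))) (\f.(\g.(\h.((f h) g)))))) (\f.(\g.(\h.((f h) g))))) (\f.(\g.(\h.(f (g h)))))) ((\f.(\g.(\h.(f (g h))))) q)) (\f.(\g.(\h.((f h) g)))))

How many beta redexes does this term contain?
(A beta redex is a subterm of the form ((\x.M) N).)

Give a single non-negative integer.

Answer: 3

Derivation:
Term: ((((((\d.(\e.((d e) e))) ((\f.(\g.(\h.(f (g h))))) (\f.(\g.(\h.((f h) g)))))) (\f.(\g.(\h.((f h) g))))) (\f.(\g.(\h.(f (g h)))))) ((\f.(\g.(\h.(f (g h))))) q)) (\f.(\g.(\h.((f h) g)))))
  Redex: ((\d.(\e.((d e) e))) ((\f.(\g.(\h.(f (g h))))) (\f.(\g.(\h.((f h) g))))))
  Redex: ((\f.(\g.(\h.(f (g h))))) (\f.(\g.(\h.((f h) g)))))
  Redex: ((\f.(\g.(\h.(f (g h))))) q)
Total redexes: 3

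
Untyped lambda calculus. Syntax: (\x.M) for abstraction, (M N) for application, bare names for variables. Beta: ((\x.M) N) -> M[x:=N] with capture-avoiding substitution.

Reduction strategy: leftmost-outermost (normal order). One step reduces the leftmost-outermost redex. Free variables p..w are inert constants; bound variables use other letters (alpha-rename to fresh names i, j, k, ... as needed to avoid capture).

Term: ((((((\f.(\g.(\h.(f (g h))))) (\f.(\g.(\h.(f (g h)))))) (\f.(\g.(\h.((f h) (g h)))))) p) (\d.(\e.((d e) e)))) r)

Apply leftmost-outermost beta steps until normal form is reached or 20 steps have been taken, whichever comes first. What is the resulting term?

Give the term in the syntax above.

Answer: (\h.((p h) ((r h) h)))

Derivation:
Step 0: ((((((\f.(\g.(\h.(f (g h))))) (\f.(\g.(\h.(f (g h)))))) (\f.(\g.(\h.((f h) (g h)))))) p) (\d.(\e.((d e) e)))) r)
Step 1: (((((\g.(\h.((\f.(\g.(\h.(f (g h))))) (g h)))) (\f.(\g.(\h.((f h) (g h)))))) p) (\d.(\e.((d e) e)))) r)
Step 2: ((((\h.((\f.(\g.(\h.(f (g h))))) ((\f.(\g.(\h.((f h) (g h))))) h))) p) (\d.(\e.((d e) e)))) r)
Step 3: ((((\f.(\g.(\h.(f (g h))))) ((\f.(\g.(\h.((f h) (g h))))) p)) (\d.(\e.((d e) e)))) r)
Step 4: (((\g.(\h.(((\f.(\g.(\h.((f h) (g h))))) p) (g h)))) (\d.(\e.((d e) e)))) r)
Step 5: ((\h.(((\f.(\g.(\h.((f h) (g h))))) p) ((\d.(\e.((d e) e))) h))) r)
Step 6: (((\f.(\g.(\h.((f h) (g h))))) p) ((\d.(\e.((d e) e))) r))
Step 7: ((\g.(\h.((p h) (g h)))) ((\d.(\e.((d e) e))) r))
Step 8: (\h.((p h) (((\d.(\e.((d e) e))) r) h)))
Step 9: (\h.((p h) ((\e.((r e) e)) h)))
Step 10: (\h.((p h) ((r h) h)))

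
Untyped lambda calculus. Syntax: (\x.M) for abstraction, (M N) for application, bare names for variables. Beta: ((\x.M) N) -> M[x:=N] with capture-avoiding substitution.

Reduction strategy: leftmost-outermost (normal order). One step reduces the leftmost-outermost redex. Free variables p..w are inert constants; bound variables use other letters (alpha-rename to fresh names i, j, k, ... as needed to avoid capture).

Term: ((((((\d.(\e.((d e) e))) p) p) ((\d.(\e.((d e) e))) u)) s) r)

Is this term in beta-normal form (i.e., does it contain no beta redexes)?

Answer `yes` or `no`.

Answer: no

Derivation:
Term: ((((((\d.(\e.((d e) e))) p) p) ((\d.(\e.((d e) e))) u)) s) r)
Found 2 beta redex(es).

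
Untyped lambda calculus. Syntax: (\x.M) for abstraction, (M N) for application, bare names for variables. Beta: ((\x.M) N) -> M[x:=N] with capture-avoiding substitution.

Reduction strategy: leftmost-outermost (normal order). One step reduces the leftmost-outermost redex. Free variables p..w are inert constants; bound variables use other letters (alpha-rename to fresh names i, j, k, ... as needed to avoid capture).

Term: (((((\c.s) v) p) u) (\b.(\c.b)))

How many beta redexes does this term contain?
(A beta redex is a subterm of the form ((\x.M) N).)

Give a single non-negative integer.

Answer: 1

Derivation:
Term: (((((\c.s) v) p) u) (\b.(\c.b)))
  Redex: ((\c.s) v)
Total redexes: 1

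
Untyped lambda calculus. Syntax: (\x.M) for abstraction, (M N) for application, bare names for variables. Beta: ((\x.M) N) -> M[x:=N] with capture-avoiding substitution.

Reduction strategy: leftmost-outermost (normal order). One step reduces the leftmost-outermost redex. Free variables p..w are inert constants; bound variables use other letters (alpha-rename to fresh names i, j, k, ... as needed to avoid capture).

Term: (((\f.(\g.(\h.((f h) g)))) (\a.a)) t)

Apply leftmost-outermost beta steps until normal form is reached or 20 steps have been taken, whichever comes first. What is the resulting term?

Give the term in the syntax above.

Answer: (\h.(h t))

Derivation:
Step 0: (((\f.(\g.(\h.((f h) g)))) (\a.a)) t)
Step 1: ((\g.(\h.(((\a.a) h) g))) t)
Step 2: (\h.(((\a.a) h) t))
Step 3: (\h.(h t))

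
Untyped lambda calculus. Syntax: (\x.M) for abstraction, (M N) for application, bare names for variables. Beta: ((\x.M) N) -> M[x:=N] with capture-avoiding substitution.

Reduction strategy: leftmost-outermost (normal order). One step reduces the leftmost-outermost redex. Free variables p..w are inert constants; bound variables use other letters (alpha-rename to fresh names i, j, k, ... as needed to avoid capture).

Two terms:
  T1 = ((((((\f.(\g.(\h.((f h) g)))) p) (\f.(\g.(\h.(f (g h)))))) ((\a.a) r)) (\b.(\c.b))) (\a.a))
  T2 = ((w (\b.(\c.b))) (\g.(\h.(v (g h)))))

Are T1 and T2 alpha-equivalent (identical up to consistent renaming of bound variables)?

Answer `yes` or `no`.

Term 1: ((((((\f.(\g.(\h.((f h) g)))) p) (\f.(\g.(\h.(f (g h)))))) ((\a.a) r)) (\b.(\c.b))) (\a.a))
Term 2: ((w (\b.(\c.b))) (\g.(\h.(v (g h)))))
Alpha-equivalence: compare structure up to binder renaming.
Result: False

Answer: no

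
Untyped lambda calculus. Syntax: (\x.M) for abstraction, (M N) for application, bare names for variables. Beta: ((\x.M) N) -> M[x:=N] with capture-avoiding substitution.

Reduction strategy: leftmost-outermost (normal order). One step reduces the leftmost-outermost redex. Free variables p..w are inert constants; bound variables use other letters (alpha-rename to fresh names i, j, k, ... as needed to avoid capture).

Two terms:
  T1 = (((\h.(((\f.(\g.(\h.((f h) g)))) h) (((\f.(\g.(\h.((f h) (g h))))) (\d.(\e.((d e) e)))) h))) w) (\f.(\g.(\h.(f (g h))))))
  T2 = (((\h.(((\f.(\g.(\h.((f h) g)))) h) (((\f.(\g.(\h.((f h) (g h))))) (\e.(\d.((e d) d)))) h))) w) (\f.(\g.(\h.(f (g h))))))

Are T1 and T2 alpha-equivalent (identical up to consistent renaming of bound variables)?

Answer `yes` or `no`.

Term 1: (((\h.(((\f.(\g.(\h.((f h) g)))) h) (((\f.(\g.(\h.((f h) (g h))))) (\d.(\e.((d e) e)))) h))) w) (\f.(\g.(\h.(f (g h))))))
Term 2: (((\h.(((\f.(\g.(\h.((f h) g)))) h) (((\f.(\g.(\h.((f h) (g h))))) (\e.(\d.((e d) d)))) h))) w) (\f.(\g.(\h.(f (g h))))))
Alpha-equivalence: compare structure up to binder renaming.
Result: True

Answer: yes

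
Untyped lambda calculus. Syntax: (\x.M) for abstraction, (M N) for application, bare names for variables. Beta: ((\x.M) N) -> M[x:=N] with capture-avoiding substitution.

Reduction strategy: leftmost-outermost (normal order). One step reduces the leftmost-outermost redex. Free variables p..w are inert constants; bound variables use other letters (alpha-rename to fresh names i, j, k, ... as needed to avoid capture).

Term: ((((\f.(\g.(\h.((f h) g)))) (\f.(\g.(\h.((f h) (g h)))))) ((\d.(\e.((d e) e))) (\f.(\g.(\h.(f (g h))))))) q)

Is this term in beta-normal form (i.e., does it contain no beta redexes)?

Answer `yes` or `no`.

Term: ((((\f.(\g.(\h.((f h) g)))) (\f.(\g.(\h.((f h) (g h)))))) ((\d.(\e.((d e) e))) (\f.(\g.(\h.(f (g h))))))) q)
Found 2 beta redex(es).

Answer: no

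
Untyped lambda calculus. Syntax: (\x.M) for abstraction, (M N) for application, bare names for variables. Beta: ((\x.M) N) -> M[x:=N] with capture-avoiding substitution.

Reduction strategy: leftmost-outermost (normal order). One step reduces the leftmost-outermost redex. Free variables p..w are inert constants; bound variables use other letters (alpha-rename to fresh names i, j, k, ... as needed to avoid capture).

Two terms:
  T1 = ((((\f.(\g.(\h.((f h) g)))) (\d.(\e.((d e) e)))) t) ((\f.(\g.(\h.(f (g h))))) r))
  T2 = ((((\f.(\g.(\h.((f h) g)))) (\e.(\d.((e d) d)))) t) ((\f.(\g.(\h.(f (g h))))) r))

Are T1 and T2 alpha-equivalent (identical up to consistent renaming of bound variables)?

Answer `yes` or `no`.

Term 1: ((((\f.(\g.(\h.((f h) g)))) (\d.(\e.((d e) e)))) t) ((\f.(\g.(\h.(f (g h))))) r))
Term 2: ((((\f.(\g.(\h.((f h) g)))) (\e.(\d.((e d) d)))) t) ((\f.(\g.(\h.(f (g h))))) r))
Alpha-equivalence: compare structure up to binder renaming.
Result: True

Answer: yes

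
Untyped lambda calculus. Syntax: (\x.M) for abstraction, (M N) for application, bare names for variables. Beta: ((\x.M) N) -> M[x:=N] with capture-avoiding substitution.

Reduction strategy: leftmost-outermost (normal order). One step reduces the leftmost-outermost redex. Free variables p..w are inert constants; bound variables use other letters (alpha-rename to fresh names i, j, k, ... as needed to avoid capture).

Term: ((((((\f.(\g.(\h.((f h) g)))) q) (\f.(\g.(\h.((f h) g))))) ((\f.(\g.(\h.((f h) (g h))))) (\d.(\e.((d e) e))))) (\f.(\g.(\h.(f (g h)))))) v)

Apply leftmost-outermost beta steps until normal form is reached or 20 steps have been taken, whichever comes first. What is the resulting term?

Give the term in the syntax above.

Answer: ((((q (\g.(\h.((h (g h)) (g h))))) (\f.(\g.(\h.((f h) g))))) (\f.(\g.(\h.(f (g h)))))) v)

Derivation:
Step 0: ((((((\f.(\g.(\h.((f h) g)))) q) (\f.(\g.(\h.((f h) g))))) ((\f.(\g.(\h.((f h) (g h))))) (\d.(\e.((d e) e))))) (\f.(\g.(\h.(f (g h)))))) v)
Step 1: (((((\g.(\h.((q h) g))) (\f.(\g.(\h.((f h) g))))) ((\f.(\g.(\h.((f h) (g h))))) (\d.(\e.((d e) e))))) (\f.(\g.(\h.(f (g h)))))) v)
Step 2: ((((\h.((q h) (\f.(\g.(\h.((f h) g)))))) ((\f.(\g.(\h.((f h) (g h))))) (\d.(\e.((d e) e))))) (\f.(\g.(\h.(f (g h)))))) v)
Step 3: ((((q ((\f.(\g.(\h.((f h) (g h))))) (\d.(\e.((d e) e))))) (\f.(\g.(\h.((f h) g))))) (\f.(\g.(\h.(f (g h)))))) v)
Step 4: ((((q (\g.(\h.(((\d.(\e.((d e) e))) h) (g h))))) (\f.(\g.(\h.((f h) g))))) (\f.(\g.(\h.(f (g h)))))) v)
Step 5: ((((q (\g.(\h.((\e.((h e) e)) (g h))))) (\f.(\g.(\h.((f h) g))))) (\f.(\g.(\h.(f (g h)))))) v)
Step 6: ((((q (\g.(\h.((h (g h)) (g h))))) (\f.(\g.(\h.((f h) g))))) (\f.(\g.(\h.(f (g h)))))) v)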